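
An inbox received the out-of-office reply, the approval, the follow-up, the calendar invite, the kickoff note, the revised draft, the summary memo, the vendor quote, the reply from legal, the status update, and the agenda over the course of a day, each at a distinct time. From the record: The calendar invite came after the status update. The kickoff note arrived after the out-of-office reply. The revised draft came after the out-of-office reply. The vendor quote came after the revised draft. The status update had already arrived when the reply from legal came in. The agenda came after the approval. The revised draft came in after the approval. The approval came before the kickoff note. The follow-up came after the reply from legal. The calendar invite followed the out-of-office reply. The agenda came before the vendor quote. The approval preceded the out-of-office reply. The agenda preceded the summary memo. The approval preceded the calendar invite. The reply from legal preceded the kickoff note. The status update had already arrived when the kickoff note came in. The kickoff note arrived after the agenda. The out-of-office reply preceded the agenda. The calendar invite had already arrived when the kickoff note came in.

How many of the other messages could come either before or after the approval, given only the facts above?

3

Forced after the approval: the agenda, the calendar invite, the kickoff note, the out-of-office reply, the revised draft, the summary memo, and the vendor quote.
That leaves the follow-up, the reply from legal, and the status update with no forced order relative to the approval — 3.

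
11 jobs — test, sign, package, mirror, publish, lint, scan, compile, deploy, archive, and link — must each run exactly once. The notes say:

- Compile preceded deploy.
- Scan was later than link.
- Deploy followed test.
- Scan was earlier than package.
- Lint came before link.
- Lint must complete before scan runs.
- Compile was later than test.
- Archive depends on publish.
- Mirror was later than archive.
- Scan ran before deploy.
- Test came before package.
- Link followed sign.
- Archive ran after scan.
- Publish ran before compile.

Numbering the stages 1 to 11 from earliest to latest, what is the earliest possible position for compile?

Publish and test must both come before compile — 2 forced predecessors.
Nothing else is forced ahead of compile, so its earliest slot is position 2 + 1 = 3.

3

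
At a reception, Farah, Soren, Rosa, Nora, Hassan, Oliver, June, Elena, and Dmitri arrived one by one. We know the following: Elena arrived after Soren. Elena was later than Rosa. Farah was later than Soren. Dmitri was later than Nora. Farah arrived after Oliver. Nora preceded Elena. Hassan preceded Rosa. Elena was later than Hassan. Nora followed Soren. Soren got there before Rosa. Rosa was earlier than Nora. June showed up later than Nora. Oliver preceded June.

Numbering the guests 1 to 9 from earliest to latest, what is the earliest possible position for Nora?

Hassan, Rosa, and Soren must all come before Nora — 3 forced predecessors.
Nothing else is forced ahead of Nora, so their earliest slot is position 3 + 1 = 4.

4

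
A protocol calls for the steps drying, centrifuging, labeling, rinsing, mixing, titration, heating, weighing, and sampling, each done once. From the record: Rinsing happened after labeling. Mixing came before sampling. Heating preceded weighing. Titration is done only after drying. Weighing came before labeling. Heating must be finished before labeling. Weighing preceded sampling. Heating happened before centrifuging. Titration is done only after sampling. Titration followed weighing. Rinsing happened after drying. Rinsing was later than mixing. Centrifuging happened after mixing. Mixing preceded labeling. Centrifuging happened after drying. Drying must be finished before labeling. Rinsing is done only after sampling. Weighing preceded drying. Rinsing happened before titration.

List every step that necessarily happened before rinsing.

Directly stated before rinsing: drying, labeling, mixing, and sampling.
Heating reaches rinsing via heating → labeling → rinsing.
Weighing reaches rinsing via weighing → labeling → rinsing.
No chain forces titration (or any of the others) ahead of rinsing.

drying, heating, labeling, mixing, sampling, weighing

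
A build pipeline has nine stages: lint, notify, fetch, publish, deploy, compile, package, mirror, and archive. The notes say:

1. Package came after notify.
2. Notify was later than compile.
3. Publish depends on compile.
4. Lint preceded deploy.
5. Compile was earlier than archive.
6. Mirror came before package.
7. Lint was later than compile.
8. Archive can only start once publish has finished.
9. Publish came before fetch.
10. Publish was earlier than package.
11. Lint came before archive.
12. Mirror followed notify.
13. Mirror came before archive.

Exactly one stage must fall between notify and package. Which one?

mirror

Tracing the constraints gives notify → mirror → package, so mirror sits after notify and before package.
No other stage is forced both after notify and before package.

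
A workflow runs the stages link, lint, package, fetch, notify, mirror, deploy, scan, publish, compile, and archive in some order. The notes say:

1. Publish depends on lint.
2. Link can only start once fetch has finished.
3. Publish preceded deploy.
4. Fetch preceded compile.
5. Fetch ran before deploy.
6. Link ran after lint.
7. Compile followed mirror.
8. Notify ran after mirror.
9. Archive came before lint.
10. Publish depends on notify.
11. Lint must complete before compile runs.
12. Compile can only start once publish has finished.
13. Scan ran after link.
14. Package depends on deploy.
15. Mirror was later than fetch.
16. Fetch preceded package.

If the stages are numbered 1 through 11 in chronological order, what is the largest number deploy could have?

Deploy must come before package — 1 stage forced after it.
Everything else can be placed before deploy in some valid order, so deploy can sit as late as position 11 − 1 = 10.

10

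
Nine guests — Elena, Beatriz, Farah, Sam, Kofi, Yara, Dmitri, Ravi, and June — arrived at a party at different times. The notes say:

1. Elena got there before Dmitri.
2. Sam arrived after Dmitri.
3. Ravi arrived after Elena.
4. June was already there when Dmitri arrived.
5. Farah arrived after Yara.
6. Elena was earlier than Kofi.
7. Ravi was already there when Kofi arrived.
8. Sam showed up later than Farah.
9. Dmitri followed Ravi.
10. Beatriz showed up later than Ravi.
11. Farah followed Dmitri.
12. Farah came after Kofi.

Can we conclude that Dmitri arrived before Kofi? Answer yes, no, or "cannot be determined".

cannot be determined

No chain of stated constraints runs from Dmitri to Kofi, and none runs from Kofi to Dmitri either.
So the relative order of Dmitri and Kofi is not fixed by the given facts.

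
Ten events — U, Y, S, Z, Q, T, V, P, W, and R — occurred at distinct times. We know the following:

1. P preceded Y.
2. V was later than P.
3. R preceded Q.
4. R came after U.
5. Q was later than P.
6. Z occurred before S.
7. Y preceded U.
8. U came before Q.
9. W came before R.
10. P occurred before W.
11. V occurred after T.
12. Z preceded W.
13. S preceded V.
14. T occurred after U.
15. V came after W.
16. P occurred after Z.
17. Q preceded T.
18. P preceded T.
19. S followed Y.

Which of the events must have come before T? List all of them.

Directly stated before T: P, Q, and U.
R reaches T via R → Q → T.
W reaches T via W → R → Q → T.
Y reaches T via Y → U → T.
Likewise Z reaches T by chaining the stated constraints.
No chain forces S (or any of the others) ahead of T.

P, Q, R, U, W, Y, Z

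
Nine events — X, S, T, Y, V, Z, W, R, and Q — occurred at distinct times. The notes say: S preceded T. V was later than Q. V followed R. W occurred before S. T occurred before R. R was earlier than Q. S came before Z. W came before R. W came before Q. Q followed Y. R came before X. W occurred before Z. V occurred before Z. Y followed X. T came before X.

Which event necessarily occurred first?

W

W has a chain of constraints placing it before every other event, so W must be first.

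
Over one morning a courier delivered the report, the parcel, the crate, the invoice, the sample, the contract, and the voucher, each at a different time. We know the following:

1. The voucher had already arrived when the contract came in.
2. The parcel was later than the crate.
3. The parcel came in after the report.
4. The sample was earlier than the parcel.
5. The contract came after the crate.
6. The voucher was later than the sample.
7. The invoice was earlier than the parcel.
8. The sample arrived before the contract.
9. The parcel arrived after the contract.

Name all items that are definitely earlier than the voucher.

Directly stated before the voucher: the sample.
No chain forces the parcel (or any of the others) ahead of the voucher.

the sample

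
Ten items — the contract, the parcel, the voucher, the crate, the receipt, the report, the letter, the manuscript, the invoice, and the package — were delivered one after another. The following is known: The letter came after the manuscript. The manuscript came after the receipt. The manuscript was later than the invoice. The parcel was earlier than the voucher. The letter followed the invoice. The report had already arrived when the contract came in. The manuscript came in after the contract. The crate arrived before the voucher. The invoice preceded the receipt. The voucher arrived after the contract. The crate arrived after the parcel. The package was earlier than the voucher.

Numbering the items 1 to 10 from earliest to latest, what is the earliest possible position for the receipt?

2

The invoice must come before the receipt — 1 forced predecessor.
Nothing else is forced ahead of the receipt, so its earliest slot is position 1 + 1 = 2.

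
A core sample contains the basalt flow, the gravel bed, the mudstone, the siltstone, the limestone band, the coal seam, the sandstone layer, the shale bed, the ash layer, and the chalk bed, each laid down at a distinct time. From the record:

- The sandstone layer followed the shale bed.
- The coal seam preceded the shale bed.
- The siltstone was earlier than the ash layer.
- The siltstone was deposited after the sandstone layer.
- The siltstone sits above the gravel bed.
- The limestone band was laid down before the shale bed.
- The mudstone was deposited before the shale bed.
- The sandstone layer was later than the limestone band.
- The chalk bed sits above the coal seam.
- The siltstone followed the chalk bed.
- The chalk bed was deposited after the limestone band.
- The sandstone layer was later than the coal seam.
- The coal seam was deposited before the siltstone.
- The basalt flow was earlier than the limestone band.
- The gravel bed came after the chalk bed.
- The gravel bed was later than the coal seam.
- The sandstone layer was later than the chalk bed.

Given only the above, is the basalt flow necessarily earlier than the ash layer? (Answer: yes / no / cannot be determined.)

yes

Chain the constraints: the basalt flow → the limestone band → the chalk bed → the siltstone → the ash layer. Each link is directly stated, so the basalt flow comes before the ash layer.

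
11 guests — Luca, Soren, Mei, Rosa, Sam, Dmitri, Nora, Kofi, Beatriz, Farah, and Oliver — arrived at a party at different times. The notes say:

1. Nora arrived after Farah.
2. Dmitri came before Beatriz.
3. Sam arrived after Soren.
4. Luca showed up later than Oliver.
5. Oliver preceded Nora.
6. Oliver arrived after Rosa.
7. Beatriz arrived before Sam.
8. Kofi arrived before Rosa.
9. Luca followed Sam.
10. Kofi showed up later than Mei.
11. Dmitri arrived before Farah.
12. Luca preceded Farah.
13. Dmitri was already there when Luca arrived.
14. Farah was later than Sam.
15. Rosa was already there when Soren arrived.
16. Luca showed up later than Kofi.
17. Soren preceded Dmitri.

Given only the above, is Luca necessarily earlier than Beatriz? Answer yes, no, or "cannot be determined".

no

Tracing the constraints gives Beatriz → Sam → Luca, so Beatriz must come before Luca.
That means Luca cannot be before Beatriz.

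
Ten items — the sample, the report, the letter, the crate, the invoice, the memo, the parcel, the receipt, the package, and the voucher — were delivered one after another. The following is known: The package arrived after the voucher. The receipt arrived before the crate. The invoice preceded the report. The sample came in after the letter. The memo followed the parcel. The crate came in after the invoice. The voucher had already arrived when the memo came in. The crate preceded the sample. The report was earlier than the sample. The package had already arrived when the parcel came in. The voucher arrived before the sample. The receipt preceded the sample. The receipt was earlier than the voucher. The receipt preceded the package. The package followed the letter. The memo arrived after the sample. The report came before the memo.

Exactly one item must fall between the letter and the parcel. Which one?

Tracing the constraints gives the letter → the package → the parcel, so the package sits after the letter and before the parcel.
No other item is forced both after the letter and before the parcel.

the package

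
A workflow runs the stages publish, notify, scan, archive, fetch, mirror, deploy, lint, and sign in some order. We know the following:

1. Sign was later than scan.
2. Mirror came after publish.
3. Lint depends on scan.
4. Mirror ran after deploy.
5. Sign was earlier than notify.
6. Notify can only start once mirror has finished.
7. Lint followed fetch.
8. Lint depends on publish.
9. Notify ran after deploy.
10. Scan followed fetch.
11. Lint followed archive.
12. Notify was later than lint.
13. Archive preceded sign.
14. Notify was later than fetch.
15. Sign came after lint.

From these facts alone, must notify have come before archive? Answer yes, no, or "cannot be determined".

Tracing the constraints gives archive → sign → notify, so archive must come before notify.
That means notify cannot be before archive.

no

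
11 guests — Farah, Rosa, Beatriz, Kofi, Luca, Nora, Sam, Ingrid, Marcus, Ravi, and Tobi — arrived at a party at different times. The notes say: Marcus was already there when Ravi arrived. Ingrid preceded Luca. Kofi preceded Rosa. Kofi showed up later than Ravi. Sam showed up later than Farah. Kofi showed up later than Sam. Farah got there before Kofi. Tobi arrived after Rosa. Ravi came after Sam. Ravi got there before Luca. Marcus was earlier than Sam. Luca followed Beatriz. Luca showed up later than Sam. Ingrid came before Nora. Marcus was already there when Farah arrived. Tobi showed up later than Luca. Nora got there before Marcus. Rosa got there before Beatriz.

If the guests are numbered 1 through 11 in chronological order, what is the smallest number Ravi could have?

6

Farah, Ingrid, Marcus, Nora, and Sam must all come before Ravi — 5 forced predecessors.
Nothing else is forced ahead of Ravi, so their earliest slot is position 5 + 1 = 6.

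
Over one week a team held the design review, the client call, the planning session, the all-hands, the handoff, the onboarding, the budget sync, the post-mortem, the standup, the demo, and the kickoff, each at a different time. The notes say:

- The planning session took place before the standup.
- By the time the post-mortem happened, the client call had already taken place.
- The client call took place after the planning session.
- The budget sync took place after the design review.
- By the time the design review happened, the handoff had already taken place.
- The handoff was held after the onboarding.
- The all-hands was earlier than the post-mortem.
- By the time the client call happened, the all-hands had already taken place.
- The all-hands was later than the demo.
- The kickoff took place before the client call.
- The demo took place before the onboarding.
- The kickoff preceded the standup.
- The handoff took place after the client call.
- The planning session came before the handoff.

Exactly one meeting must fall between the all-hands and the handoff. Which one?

Tracing the constraints gives the all-hands → the client call → the handoff, so the client call sits after the all-hands and before the handoff.
No other meeting is forced both after the all-hands and before the handoff.

the client call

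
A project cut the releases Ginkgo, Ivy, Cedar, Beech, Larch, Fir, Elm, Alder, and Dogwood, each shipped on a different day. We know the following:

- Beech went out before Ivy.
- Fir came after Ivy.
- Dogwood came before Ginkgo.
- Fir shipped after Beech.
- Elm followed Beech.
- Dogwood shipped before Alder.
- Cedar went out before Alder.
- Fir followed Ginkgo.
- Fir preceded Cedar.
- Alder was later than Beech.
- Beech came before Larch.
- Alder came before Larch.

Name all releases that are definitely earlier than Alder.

Directly stated before Alder: Beech, Cedar, and Dogwood.
Fir reaches Alder via Fir → Cedar → Alder.
Ginkgo reaches Alder via Ginkgo → Fir → Cedar → Alder.
Ivy reaches Alder via Ivy → Fir → Cedar → Alder.

Beech, Cedar, Dogwood, Fir, Ginkgo, Ivy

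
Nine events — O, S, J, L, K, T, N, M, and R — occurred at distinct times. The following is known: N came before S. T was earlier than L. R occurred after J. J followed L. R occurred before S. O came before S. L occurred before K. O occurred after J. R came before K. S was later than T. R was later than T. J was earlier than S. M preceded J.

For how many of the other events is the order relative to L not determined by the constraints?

Forced before L: T; forced after L: J, K, O, R, and S.
That leaves M and N with no forced order relative to L — 2.

2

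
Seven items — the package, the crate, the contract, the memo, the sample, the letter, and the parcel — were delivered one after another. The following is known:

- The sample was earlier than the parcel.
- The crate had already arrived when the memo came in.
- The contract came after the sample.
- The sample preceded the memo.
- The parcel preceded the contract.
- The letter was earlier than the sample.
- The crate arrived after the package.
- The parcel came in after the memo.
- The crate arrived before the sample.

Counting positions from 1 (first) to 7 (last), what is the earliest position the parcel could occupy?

The crate, the letter, the memo, the package, and the sample must all come before the parcel — 5 forced predecessors.
Nothing else is forced ahead of the parcel, so its earliest slot is position 5 + 1 = 6.

6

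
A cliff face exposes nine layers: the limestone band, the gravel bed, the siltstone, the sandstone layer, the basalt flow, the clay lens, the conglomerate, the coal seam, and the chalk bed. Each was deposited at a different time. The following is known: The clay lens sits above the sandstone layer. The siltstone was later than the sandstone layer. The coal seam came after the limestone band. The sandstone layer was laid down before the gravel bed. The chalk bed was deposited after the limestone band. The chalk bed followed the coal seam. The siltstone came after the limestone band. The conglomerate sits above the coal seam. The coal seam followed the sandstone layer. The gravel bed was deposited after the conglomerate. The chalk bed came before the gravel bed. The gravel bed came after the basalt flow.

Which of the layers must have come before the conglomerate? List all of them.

the coal seam, the limestone band, the sandstone layer

Directly stated before the conglomerate: the coal seam.
The limestone band reaches the conglomerate via the limestone band → the coal seam → the conglomerate.
The sandstone layer reaches the conglomerate via the sandstone layer → the coal seam → the conglomerate.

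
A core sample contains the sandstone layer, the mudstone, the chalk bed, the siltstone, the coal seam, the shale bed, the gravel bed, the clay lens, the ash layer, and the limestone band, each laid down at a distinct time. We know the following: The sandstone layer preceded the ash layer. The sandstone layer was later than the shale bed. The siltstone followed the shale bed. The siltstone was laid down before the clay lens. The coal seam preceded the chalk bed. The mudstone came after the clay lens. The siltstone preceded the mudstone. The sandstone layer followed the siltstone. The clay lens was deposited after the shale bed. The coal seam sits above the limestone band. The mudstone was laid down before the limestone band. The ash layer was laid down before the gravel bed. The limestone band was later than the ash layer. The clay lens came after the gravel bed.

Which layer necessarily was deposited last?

Every other layer has a chain of constraints placing it before the chalk bed, so the chalk bed is last.

the chalk bed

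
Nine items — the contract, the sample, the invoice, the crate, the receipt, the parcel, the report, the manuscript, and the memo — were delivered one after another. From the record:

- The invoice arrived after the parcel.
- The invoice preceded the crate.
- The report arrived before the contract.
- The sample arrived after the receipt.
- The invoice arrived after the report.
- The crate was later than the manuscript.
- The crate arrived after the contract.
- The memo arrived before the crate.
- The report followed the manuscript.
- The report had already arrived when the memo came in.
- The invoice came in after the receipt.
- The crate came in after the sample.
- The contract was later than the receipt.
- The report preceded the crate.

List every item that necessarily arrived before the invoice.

the manuscript, the parcel, the receipt, the report

Directly stated before the invoice: the parcel, the receipt, and the report.
The manuscript reaches the invoice via the manuscript → the report → the invoice.
No chain forces the sample (or any of the others) ahead of the invoice.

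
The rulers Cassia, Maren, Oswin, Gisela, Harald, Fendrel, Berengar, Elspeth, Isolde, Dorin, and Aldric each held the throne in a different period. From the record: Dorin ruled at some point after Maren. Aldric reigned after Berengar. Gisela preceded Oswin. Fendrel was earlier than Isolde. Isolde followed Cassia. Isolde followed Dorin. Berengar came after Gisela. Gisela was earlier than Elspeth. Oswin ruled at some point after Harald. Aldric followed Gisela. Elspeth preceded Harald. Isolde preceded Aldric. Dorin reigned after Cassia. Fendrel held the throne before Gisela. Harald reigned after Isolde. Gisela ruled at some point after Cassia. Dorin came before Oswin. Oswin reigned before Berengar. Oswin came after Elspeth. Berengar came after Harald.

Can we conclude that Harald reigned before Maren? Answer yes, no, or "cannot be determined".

no

Tracing the constraints gives Maren → Dorin → Isolde → Harald, so Maren must come before Harald.
That means Harald cannot be before Maren.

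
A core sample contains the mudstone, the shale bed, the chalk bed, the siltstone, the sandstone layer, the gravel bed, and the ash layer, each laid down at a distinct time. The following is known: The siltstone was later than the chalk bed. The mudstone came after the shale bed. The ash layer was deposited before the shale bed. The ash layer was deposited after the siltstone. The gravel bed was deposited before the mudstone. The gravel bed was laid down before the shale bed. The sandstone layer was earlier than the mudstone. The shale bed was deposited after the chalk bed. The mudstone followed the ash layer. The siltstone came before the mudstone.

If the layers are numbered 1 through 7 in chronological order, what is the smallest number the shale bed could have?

5

The ash layer, the chalk bed, the gravel bed, and the siltstone must all come before the shale bed — 4 forced predecessors.
Nothing else is forced ahead of the shale bed, so its earliest slot is position 4 + 1 = 5.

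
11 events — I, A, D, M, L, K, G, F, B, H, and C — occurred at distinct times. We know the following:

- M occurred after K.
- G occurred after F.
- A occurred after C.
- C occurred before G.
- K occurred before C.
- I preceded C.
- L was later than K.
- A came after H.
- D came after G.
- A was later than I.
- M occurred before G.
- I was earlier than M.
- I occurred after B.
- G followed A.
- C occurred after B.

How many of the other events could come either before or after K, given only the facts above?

Forced after K: A, C, D, G, L, and M.
That leaves B, F, H, and I with no forced order relative to K — 4.

4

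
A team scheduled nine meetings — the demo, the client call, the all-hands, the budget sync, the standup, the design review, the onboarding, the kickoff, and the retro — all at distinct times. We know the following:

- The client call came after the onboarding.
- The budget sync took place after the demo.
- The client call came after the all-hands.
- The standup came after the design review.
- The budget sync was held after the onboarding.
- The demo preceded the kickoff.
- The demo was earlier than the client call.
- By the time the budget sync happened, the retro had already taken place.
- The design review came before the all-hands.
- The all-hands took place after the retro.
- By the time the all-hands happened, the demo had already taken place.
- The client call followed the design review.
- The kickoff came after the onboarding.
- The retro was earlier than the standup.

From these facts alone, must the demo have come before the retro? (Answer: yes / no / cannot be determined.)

No chain of stated constraints runs from the demo to the retro, and none runs from the retro to the demo either.
So the relative order of the demo and the retro is not fixed by the given facts.

cannot be determined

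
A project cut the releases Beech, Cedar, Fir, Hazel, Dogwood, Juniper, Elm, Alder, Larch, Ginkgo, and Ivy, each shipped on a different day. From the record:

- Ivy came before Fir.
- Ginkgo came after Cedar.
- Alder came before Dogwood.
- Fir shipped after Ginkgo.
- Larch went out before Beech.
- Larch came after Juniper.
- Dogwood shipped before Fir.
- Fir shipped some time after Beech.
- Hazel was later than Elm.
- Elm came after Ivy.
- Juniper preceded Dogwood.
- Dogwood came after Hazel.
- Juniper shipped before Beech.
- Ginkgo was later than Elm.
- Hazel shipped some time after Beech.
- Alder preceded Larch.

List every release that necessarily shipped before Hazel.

Alder, Beech, Elm, Ivy, Juniper, Larch

Directly stated before Hazel: Beech and Elm.
Alder reaches Hazel via Alder → Larch → Beech → Hazel.
Ivy reaches Hazel via Ivy → Elm → Hazel.
Juniper reaches Hazel via Juniper → Beech → Hazel.
Likewise Larch reaches Hazel by chaining the stated constraints.
No chain forces Ginkgo (or any of the others) ahead of Hazel.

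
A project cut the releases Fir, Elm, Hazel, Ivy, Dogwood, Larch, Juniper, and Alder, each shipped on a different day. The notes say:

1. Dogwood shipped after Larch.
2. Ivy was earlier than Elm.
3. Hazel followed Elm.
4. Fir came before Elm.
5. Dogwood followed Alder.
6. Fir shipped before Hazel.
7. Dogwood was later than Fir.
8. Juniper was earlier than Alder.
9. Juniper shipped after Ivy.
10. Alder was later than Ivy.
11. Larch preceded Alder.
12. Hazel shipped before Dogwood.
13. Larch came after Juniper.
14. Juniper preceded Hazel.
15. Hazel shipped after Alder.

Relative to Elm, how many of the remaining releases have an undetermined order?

Forced before Elm: Fir and Ivy; forced after Elm: Dogwood and Hazel.
That leaves Alder, Juniper, and Larch with no forced order relative to Elm — 3.

3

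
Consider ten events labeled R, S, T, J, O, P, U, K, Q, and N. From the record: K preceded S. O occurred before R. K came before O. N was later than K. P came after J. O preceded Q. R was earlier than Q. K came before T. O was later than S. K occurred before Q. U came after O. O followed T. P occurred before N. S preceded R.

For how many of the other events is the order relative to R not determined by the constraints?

Forced before R: K, O, S, and T; forced after R: Q.
That leaves J, N, P, and U with no forced order relative to R — 4.

4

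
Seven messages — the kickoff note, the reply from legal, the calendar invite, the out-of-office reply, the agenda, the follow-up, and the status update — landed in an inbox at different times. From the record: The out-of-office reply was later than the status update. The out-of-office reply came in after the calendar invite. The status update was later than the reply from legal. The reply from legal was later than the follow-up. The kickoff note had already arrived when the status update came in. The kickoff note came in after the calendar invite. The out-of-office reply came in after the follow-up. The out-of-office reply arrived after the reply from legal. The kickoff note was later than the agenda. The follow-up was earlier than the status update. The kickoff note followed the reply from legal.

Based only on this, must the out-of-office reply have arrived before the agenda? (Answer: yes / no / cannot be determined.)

Tracing the constraints gives the agenda → the kickoff note → the status update → the out-of-office reply, so the agenda must come before the out-of-office reply.
That means the out-of-office reply cannot be before the agenda.

no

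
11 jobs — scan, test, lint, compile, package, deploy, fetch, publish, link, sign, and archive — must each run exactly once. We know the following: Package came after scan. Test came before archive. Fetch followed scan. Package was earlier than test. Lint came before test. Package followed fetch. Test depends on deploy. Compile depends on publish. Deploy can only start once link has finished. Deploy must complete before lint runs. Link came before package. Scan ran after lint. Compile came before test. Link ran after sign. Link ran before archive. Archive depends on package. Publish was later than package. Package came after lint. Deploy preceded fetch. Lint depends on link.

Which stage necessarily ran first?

sign

Sign has a chain of constraints placing it before every other stage, so sign must be first.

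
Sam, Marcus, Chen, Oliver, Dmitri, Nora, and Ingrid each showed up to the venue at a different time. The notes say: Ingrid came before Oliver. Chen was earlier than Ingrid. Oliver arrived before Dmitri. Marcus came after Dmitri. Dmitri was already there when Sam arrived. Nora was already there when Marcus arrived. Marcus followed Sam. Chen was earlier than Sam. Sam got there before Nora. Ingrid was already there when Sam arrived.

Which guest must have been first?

Chen

Chen has a chain of constraints placing them before every other guest, so Chen must be first.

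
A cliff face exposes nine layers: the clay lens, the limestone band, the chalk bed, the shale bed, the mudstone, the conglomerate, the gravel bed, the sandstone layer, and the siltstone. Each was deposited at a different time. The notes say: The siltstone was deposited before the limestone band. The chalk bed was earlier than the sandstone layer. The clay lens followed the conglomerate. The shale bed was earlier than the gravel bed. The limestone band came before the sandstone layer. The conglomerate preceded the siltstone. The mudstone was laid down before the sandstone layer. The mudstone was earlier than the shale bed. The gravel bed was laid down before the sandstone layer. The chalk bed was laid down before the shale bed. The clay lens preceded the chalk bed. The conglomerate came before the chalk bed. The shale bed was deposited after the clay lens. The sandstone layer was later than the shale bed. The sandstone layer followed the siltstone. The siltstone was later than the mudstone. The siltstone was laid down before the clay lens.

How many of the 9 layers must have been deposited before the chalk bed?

4

Directly stated before the chalk bed: the clay lens and the conglomerate.
The mudstone reaches the chalk bed via the mudstone → the siltstone → the clay lens → the chalk bed.
The siltstone reaches the chalk bed via the siltstone → the clay lens → the chalk bed.
No chain forces the sandstone layer (or any of the others) ahead of the chalk bed.
That's the clay lens, the conglomerate, the mudstone, and the siltstone — 4 in all.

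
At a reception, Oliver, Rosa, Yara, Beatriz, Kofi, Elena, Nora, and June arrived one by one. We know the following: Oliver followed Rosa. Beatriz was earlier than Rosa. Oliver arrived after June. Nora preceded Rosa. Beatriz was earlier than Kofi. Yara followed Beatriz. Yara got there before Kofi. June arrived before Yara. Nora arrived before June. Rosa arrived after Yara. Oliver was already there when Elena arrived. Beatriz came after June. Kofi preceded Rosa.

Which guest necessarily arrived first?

Nora

Nora has a chain of constraints placing them before every other guest, so Nora must be first.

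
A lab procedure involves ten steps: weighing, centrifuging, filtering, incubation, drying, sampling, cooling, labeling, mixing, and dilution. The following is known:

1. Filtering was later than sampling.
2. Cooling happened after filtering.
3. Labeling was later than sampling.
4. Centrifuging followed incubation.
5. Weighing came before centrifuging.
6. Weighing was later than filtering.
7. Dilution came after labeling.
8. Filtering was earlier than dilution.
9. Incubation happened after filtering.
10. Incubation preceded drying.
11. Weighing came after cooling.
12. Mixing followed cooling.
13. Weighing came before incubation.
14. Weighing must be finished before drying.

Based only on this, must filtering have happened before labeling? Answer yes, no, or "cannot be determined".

No chain of stated constraints runs from filtering to labeling, and none runs from labeling to filtering either.
So the relative order of filtering and labeling is not fixed by the given facts.

cannot be determined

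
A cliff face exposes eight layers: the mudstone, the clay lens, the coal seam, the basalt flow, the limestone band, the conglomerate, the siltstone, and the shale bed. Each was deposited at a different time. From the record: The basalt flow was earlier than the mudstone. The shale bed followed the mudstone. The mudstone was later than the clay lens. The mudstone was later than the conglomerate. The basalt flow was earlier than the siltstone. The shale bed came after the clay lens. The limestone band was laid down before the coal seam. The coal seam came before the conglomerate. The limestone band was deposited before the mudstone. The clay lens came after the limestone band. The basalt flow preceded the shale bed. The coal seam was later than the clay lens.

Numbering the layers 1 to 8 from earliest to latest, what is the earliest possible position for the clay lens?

2

The limestone band must come before the clay lens — 1 forced predecessor.
Nothing else is forced ahead of the clay lens, so its earliest slot is position 1 + 1 = 2.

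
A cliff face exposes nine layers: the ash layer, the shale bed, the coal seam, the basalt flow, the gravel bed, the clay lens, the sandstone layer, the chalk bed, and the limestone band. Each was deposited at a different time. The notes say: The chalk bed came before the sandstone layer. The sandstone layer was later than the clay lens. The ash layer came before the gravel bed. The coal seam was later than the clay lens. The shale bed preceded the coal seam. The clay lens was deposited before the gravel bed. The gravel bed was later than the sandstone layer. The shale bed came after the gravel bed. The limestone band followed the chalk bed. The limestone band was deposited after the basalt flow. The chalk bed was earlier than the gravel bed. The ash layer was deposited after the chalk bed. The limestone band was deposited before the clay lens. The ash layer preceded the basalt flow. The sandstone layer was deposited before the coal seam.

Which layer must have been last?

the coal seam

Every other layer has a chain of constraints placing it before the coal seam, so the coal seam is last.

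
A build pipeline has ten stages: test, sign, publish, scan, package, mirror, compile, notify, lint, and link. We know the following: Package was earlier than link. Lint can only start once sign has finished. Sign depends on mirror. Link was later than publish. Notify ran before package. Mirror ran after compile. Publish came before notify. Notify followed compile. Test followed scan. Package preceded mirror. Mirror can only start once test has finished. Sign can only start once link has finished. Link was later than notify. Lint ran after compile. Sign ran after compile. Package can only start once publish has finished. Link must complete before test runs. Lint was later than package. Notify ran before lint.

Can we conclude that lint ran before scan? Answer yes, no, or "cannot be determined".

Tracing the constraints gives scan → test → mirror → sign → lint, so scan must come before lint.
That means lint cannot be before scan.

no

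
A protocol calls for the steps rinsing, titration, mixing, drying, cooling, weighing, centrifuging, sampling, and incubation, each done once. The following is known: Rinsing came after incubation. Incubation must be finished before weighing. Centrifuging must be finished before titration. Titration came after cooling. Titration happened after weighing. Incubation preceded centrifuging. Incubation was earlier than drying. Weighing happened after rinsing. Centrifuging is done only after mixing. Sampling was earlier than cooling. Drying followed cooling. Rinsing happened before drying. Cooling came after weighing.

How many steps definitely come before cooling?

Directly stated before cooling: sampling and weighing.
Incubation reaches cooling via incubation → weighing → cooling.
Rinsing reaches cooling via rinsing → weighing → cooling.
No chain forces centrifuging (or any of the others) ahead of cooling.
That's incubation, rinsing, sampling, and weighing — 4 in all.

4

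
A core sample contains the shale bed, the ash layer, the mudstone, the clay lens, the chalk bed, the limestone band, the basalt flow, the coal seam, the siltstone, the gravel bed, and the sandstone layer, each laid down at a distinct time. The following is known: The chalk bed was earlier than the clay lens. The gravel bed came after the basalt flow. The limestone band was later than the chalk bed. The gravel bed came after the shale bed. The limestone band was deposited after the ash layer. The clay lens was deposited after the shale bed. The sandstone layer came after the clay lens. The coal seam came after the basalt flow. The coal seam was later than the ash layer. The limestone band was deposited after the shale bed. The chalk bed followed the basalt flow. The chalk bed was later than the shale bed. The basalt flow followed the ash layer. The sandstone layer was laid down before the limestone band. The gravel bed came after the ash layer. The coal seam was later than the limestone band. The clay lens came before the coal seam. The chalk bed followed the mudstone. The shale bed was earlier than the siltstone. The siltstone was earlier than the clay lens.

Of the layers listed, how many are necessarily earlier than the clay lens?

6

Directly stated before the clay lens: the chalk bed, the shale bed, and the siltstone.
The ash layer reaches the clay lens via the ash layer → the basalt flow → the chalk bed → the clay lens.
The basalt flow reaches the clay lens via the basalt flow → the chalk bed → the clay lens.
The mudstone reaches the clay lens via the mudstone → the chalk bed → the clay lens.
No chain forces the sandstone layer (or any of the others) ahead of the clay lens.
That's the ash layer, the basalt flow, the chalk bed, the mudstone, the shale bed, and the siltstone — 6 in all.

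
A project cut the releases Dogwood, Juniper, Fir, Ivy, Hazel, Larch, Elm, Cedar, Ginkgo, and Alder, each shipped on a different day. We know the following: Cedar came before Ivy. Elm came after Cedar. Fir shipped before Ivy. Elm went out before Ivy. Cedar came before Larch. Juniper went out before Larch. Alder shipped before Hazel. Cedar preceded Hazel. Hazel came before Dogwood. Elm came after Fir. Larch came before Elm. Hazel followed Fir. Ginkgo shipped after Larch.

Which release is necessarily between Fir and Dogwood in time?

Tracing the constraints gives Fir → Hazel → Dogwood, so Hazel sits after Fir and before Dogwood.
No other release is forced both after Fir and before Dogwood.

Hazel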